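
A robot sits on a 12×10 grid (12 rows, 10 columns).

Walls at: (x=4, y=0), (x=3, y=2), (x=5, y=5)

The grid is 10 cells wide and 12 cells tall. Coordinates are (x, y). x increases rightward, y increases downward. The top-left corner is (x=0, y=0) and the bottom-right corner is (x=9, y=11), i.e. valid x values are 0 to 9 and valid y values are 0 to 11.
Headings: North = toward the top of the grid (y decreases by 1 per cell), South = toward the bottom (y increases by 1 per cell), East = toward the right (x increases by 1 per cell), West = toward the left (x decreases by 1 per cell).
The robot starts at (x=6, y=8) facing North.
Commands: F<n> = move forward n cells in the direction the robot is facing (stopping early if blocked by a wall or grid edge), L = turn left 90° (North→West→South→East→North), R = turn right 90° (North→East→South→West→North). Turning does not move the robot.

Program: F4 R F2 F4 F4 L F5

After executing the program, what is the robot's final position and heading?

Answer: Final position: (x=9, y=0), facing North

Derivation:
Start: (x=6, y=8), facing North
  F4: move forward 4, now at (x=6, y=4)
  R: turn right, now facing East
  F2: move forward 2, now at (x=8, y=4)
  F4: move forward 1/4 (blocked), now at (x=9, y=4)
  F4: move forward 0/4 (blocked), now at (x=9, y=4)
  L: turn left, now facing North
  F5: move forward 4/5 (blocked), now at (x=9, y=0)
Final: (x=9, y=0), facing North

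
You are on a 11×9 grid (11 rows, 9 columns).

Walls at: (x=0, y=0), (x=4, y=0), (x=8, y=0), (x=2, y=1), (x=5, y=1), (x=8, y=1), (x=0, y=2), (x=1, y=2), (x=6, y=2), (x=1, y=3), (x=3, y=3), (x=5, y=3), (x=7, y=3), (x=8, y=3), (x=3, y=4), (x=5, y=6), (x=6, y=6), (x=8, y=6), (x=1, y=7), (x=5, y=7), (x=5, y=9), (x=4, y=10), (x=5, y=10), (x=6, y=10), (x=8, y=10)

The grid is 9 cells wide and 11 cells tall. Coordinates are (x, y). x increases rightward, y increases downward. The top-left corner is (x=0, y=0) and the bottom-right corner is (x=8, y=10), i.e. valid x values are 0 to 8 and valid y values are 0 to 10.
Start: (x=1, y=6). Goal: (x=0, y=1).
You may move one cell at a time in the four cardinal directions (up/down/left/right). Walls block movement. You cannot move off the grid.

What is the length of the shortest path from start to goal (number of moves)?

Answer: Shortest path length: 12

Derivation:
BFS from (x=1, y=6) until reaching (x=0, y=1):
  Distance 0: (x=1, y=6)
  Distance 1: (x=1, y=5), (x=0, y=6), (x=2, y=6)
  Distance 2: (x=1, y=4), (x=0, y=5), (x=2, y=5), (x=3, y=6), (x=0, y=7), (x=2, y=7)
  Distance 3: (x=0, y=4), (x=2, y=4), (x=3, y=5), (x=4, y=6), (x=3, y=7), (x=0, y=8), (x=2, y=8)
  Distance 4: (x=0, y=3), (x=2, y=3), (x=4, y=5), (x=4, y=7), (x=1, y=8), (x=3, y=8), (x=0, y=9), (x=2, y=9)
  Distance 5: (x=2, y=2), (x=4, y=4), (x=5, y=5), (x=4, y=8), (x=1, y=9), (x=3, y=9), (x=0, y=10), (x=2, y=10)
  Distance 6: (x=3, y=2), (x=4, y=3), (x=5, y=4), (x=6, y=5), (x=5, y=8), (x=4, y=9), (x=1, y=10), (x=3, y=10)
  Distance 7: (x=3, y=1), (x=4, y=2), (x=6, y=4), (x=7, y=5), (x=6, y=8)
  Distance 8: (x=3, y=0), (x=4, y=1), (x=5, y=2), (x=6, y=3), (x=7, y=4), (x=8, y=5), (x=7, y=6), (x=6, y=7), (x=7, y=8), (x=6, y=9)
  Distance 9: (x=2, y=0), (x=8, y=4), (x=7, y=7), (x=8, y=8), (x=7, y=9)
  Distance 10: (x=1, y=0), (x=8, y=7), (x=8, y=9), (x=7, y=10)
  Distance 11: (x=1, y=1)
  Distance 12: (x=0, y=1)  <- goal reached here
One shortest path (12 moves): (x=1, y=6) -> (x=2, y=6) -> (x=2, y=5) -> (x=2, y=4) -> (x=2, y=3) -> (x=2, y=2) -> (x=3, y=2) -> (x=3, y=1) -> (x=3, y=0) -> (x=2, y=0) -> (x=1, y=0) -> (x=1, y=1) -> (x=0, y=1)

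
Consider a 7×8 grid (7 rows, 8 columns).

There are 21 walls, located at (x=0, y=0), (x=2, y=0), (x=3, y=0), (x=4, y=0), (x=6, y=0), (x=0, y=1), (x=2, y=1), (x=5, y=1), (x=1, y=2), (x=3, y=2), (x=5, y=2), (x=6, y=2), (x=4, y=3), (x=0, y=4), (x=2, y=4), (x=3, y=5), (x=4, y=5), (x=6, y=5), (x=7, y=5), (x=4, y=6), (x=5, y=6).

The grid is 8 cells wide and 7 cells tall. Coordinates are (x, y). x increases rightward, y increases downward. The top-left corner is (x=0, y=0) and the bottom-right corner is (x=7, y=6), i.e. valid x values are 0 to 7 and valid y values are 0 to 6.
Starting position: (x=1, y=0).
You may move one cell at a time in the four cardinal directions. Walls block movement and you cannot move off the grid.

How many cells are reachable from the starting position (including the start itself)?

Answer: Reachable cells: 2

Derivation:
BFS flood-fill from (x=1, y=0):
  Distance 0: (x=1, y=0)
  Distance 1: (x=1, y=1)
Total reachable: 2 (grid has 35 open cells total)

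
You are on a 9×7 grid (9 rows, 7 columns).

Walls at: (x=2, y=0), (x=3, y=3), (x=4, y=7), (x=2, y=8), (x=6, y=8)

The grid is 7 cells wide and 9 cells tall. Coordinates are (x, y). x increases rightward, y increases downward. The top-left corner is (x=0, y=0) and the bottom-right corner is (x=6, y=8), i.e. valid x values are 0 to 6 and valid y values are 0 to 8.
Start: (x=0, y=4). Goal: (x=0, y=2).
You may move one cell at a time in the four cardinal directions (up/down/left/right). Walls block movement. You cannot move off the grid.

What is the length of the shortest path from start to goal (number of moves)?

BFS from (x=0, y=4) until reaching (x=0, y=2):
  Distance 0: (x=0, y=4)
  Distance 1: (x=0, y=3), (x=1, y=4), (x=0, y=5)
  Distance 2: (x=0, y=2), (x=1, y=3), (x=2, y=4), (x=1, y=5), (x=0, y=6)  <- goal reached here
One shortest path (2 moves): (x=0, y=4) -> (x=0, y=3) -> (x=0, y=2)

Answer: Shortest path length: 2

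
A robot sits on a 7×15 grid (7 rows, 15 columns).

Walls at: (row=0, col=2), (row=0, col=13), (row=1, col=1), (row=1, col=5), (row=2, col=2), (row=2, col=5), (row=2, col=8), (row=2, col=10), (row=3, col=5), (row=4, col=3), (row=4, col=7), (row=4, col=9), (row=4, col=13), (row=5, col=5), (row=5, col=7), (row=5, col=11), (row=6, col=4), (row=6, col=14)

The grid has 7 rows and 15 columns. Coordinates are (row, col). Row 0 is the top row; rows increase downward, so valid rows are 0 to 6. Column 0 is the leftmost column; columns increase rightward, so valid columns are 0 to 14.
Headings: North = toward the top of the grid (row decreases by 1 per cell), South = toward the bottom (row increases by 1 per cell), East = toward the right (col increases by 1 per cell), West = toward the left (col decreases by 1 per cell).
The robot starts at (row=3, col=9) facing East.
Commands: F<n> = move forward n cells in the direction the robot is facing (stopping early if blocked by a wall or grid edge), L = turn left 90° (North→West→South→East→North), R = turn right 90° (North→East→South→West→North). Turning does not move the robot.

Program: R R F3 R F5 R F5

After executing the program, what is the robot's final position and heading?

Start: (row=3, col=9), facing East
  R: turn right, now facing South
  R: turn right, now facing West
  F3: move forward 3, now at (row=3, col=6)
  R: turn right, now facing North
  F5: move forward 3/5 (blocked), now at (row=0, col=6)
  R: turn right, now facing East
  F5: move forward 5, now at (row=0, col=11)
Final: (row=0, col=11), facing East

Answer: Final position: (row=0, col=11), facing East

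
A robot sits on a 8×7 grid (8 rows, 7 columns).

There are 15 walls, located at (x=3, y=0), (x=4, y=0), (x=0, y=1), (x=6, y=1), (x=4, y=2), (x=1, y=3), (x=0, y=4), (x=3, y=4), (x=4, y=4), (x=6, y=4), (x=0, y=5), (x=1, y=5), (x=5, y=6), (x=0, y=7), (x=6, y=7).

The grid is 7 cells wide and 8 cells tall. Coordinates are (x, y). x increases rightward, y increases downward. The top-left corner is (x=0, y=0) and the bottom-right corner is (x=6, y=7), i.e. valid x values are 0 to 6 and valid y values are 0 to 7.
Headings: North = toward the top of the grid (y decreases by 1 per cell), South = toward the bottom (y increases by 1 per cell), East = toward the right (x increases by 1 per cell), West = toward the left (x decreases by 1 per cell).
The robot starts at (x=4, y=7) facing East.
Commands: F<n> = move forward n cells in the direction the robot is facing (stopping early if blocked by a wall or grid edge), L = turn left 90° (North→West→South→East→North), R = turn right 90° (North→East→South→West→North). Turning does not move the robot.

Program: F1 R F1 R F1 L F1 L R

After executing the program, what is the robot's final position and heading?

Answer: Final position: (x=4, y=7), facing South

Derivation:
Start: (x=4, y=7), facing East
  F1: move forward 1, now at (x=5, y=7)
  R: turn right, now facing South
  F1: move forward 0/1 (blocked), now at (x=5, y=7)
  R: turn right, now facing West
  F1: move forward 1, now at (x=4, y=7)
  L: turn left, now facing South
  F1: move forward 0/1 (blocked), now at (x=4, y=7)
  L: turn left, now facing East
  R: turn right, now facing South
Final: (x=4, y=7), facing South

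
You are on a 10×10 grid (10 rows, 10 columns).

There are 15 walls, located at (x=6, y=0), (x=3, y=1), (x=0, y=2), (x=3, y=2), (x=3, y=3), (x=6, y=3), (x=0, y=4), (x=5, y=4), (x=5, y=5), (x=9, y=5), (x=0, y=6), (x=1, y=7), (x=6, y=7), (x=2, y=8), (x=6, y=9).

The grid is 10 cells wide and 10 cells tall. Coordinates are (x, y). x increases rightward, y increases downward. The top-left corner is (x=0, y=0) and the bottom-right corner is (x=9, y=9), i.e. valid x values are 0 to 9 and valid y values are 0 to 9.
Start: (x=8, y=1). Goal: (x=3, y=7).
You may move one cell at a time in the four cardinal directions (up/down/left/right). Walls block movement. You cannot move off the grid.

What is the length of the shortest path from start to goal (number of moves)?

BFS from (x=8, y=1) until reaching (x=3, y=7):
  Distance 0: (x=8, y=1)
  Distance 1: (x=8, y=0), (x=7, y=1), (x=9, y=1), (x=8, y=2)
  Distance 2: (x=7, y=0), (x=9, y=0), (x=6, y=1), (x=7, y=2), (x=9, y=2), (x=8, y=3)
  Distance 3: (x=5, y=1), (x=6, y=2), (x=7, y=3), (x=9, y=3), (x=8, y=4)
  Distance 4: (x=5, y=0), (x=4, y=1), (x=5, y=2), (x=7, y=4), (x=9, y=4), (x=8, y=5)
  Distance 5: (x=4, y=0), (x=4, y=2), (x=5, y=3), (x=6, y=4), (x=7, y=5), (x=8, y=6)
  Distance 6: (x=3, y=0), (x=4, y=3), (x=6, y=5), (x=7, y=6), (x=9, y=6), (x=8, y=7)
  Distance 7: (x=2, y=0), (x=4, y=4), (x=6, y=6), (x=7, y=7), (x=9, y=7), (x=8, y=8)
  Distance 8: (x=1, y=0), (x=2, y=1), (x=3, y=4), (x=4, y=5), (x=5, y=6), (x=7, y=8), (x=9, y=8), (x=8, y=9)
  Distance 9: (x=0, y=0), (x=1, y=1), (x=2, y=2), (x=2, y=4), (x=3, y=5), (x=4, y=6), (x=5, y=7), (x=6, y=8), (x=7, y=9), (x=9, y=9)
  Distance 10: (x=0, y=1), (x=1, y=2), (x=2, y=3), (x=1, y=4), (x=2, y=5), (x=3, y=6), (x=4, y=7), (x=5, y=8)
  Distance 11: (x=1, y=3), (x=1, y=5), (x=2, y=6), (x=3, y=7), (x=4, y=8), (x=5, y=9)  <- goal reached here
One shortest path (11 moves): (x=8, y=1) -> (x=7, y=1) -> (x=6, y=1) -> (x=5, y=1) -> (x=4, y=1) -> (x=4, y=2) -> (x=4, y=3) -> (x=4, y=4) -> (x=3, y=4) -> (x=3, y=5) -> (x=3, y=6) -> (x=3, y=7)

Answer: Shortest path length: 11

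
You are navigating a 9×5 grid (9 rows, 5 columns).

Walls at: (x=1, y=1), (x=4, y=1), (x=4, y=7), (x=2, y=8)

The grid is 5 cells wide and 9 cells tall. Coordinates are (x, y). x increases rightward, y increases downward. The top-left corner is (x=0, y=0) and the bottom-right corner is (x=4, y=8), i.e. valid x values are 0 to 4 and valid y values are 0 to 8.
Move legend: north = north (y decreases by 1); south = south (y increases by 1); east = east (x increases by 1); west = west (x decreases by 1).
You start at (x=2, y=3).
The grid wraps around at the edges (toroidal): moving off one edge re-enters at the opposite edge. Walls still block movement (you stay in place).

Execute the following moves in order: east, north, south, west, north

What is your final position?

Answer: Final position: (x=2, y=2)

Derivation:
Start: (x=2, y=3)
  east (east): (x=2, y=3) -> (x=3, y=3)
  north (north): (x=3, y=3) -> (x=3, y=2)
  south (south): (x=3, y=2) -> (x=3, y=3)
  west (west): (x=3, y=3) -> (x=2, y=3)
  north (north): (x=2, y=3) -> (x=2, y=2)
Final: (x=2, y=2)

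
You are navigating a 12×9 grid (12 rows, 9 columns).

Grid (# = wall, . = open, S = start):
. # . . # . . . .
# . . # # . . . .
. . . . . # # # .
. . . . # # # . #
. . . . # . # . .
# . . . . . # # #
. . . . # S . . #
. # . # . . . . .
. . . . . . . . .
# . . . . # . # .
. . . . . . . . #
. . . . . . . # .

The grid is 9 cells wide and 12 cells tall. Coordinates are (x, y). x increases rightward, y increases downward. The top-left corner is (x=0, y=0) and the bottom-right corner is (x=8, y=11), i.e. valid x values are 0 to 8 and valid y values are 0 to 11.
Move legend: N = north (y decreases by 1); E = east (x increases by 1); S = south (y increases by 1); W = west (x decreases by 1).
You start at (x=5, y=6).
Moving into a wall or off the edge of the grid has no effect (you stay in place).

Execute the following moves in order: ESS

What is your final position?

Answer: Final position: (x=6, y=8)

Derivation:
Start: (x=5, y=6)
  E (east): (x=5, y=6) -> (x=6, y=6)
  S (south): (x=6, y=6) -> (x=6, y=7)
  S (south): (x=6, y=7) -> (x=6, y=8)
Final: (x=6, y=8)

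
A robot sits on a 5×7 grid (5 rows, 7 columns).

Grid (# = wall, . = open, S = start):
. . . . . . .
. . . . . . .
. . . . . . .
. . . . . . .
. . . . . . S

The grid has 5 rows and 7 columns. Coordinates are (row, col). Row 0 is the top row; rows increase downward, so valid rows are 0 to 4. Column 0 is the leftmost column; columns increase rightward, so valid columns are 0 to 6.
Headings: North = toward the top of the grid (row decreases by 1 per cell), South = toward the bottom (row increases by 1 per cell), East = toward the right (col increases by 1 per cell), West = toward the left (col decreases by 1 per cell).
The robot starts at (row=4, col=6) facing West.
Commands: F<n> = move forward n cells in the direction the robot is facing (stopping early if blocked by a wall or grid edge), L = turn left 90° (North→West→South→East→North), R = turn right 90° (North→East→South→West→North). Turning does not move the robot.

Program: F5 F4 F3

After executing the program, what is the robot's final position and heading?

Answer: Final position: (row=4, col=0), facing West

Derivation:
Start: (row=4, col=6), facing West
  F5: move forward 5, now at (row=4, col=1)
  F4: move forward 1/4 (blocked), now at (row=4, col=0)
  F3: move forward 0/3 (blocked), now at (row=4, col=0)
Final: (row=4, col=0), facing West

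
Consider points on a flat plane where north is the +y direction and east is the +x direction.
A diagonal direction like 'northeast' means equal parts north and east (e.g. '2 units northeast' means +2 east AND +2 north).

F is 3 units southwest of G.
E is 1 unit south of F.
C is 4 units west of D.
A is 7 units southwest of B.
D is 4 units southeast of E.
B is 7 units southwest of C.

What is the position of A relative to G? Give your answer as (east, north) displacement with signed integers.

Place G at the origin (east=0, north=0).
  F is 3 units southwest of G: delta (east=-3, north=-3); F at (east=-3, north=-3).
  E is 1 unit south of F: delta (east=+0, north=-1); E at (east=-3, north=-4).
  D is 4 units southeast of E: delta (east=+4, north=-4); D at (east=1, north=-8).
  C is 4 units west of D: delta (east=-4, north=+0); C at (east=-3, north=-8).
  B is 7 units southwest of C: delta (east=-7, north=-7); B at (east=-10, north=-15).
  A is 7 units southwest of B: delta (east=-7, north=-7); A at (east=-17, north=-22).
Therefore A relative to G: (east=-17, north=-22).

Answer: A is at (east=-17, north=-22) relative to G.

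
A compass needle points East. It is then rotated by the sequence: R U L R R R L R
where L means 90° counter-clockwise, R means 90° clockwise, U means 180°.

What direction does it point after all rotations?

Answer: Final heading: South

Derivation:
Start: East
  R (right (90° clockwise)) -> South
  U (U-turn (180°)) -> North
  L (left (90° counter-clockwise)) -> West
  R (right (90° clockwise)) -> North
  R (right (90° clockwise)) -> East
  R (right (90° clockwise)) -> South
  L (left (90° counter-clockwise)) -> East
  R (right (90° clockwise)) -> South
Final: South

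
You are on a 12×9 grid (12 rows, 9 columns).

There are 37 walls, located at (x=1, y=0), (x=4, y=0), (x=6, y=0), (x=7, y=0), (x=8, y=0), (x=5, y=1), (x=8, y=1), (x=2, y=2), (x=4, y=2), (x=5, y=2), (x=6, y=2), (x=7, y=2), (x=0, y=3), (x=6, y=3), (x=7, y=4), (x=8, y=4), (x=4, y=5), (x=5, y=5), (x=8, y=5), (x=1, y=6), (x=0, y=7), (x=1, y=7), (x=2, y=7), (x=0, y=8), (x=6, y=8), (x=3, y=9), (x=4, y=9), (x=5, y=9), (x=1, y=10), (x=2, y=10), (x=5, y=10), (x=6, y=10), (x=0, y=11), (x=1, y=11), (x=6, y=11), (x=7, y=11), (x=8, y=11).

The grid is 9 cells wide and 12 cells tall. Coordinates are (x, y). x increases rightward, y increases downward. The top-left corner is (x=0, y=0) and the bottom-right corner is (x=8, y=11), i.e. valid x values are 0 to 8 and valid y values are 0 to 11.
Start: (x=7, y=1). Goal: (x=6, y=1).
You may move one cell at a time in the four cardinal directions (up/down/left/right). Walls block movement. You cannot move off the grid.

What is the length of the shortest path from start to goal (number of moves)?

BFS from (x=7, y=1) until reaching (x=6, y=1):
  Distance 0: (x=7, y=1)
  Distance 1: (x=6, y=1)  <- goal reached here
One shortest path (1 moves): (x=7, y=1) -> (x=6, y=1)

Answer: Shortest path length: 1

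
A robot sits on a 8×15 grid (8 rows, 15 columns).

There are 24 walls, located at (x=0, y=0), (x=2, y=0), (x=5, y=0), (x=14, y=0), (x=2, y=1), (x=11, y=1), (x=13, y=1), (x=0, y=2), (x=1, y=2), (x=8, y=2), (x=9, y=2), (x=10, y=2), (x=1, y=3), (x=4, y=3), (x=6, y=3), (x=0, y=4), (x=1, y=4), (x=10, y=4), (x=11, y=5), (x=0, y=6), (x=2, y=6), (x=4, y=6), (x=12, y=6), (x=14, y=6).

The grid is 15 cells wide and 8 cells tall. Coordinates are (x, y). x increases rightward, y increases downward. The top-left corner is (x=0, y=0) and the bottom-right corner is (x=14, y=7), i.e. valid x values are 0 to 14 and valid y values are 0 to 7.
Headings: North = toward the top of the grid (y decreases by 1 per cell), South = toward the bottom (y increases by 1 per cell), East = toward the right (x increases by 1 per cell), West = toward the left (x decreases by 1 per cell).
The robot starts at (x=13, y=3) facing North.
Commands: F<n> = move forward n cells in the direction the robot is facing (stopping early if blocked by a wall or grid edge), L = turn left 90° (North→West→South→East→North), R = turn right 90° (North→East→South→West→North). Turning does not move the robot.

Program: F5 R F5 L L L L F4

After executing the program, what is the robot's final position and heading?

Answer: Final position: (x=14, y=2), facing East

Derivation:
Start: (x=13, y=3), facing North
  F5: move forward 1/5 (blocked), now at (x=13, y=2)
  R: turn right, now facing East
  F5: move forward 1/5 (blocked), now at (x=14, y=2)
  L: turn left, now facing North
  L: turn left, now facing West
  L: turn left, now facing South
  L: turn left, now facing East
  F4: move forward 0/4 (blocked), now at (x=14, y=2)
Final: (x=14, y=2), facing East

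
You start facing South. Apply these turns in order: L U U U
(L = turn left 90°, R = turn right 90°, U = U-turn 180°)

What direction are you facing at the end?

Start: South
  L (left (90° counter-clockwise)) -> East
  U (U-turn (180°)) -> West
  U (U-turn (180°)) -> East
  U (U-turn (180°)) -> West
Final: West

Answer: Final heading: West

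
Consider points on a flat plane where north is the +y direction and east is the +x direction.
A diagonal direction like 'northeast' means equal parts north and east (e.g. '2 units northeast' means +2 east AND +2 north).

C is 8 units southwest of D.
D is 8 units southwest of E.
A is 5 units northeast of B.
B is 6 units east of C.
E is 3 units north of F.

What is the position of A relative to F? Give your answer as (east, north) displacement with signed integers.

Place F at the origin (east=0, north=0).
  E is 3 units north of F: delta (east=+0, north=+3); E at (east=0, north=3).
  D is 8 units southwest of E: delta (east=-8, north=-8); D at (east=-8, north=-5).
  C is 8 units southwest of D: delta (east=-8, north=-8); C at (east=-16, north=-13).
  B is 6 units east of C: delta (east=+6, north=+0); B at (east=-10, north=-13).
  A is 5 units northeast of B: delta (east=+5, north=+5); A at (east=-5, north=-8).
Therefore A relative to F: (east=-5, north=-8).

Answer: A is at (east=-5, north=-8) relative to F.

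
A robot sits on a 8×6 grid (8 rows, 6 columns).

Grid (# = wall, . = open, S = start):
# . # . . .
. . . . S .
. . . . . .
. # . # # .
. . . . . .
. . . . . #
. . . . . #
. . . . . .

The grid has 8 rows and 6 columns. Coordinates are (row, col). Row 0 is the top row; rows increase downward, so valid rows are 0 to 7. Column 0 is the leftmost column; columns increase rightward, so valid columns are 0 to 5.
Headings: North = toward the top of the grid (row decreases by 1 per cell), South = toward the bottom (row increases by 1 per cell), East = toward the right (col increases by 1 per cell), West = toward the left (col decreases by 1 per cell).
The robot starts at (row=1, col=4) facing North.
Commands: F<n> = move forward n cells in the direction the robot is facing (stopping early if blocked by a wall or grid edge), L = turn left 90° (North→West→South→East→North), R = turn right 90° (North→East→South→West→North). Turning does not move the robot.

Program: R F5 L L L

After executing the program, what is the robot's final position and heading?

Answer: Final position: (row=1, col=5), facing South

Derivation:
Start: (row=1, col=4), facing North
  R: turn right, now facing East
  F5: move forward 1/5 (blocked), now at (row=1, col=5)
  L: turn left, now facing North
  L: turn left, now facing West
  L: turn left, now facing South
Final: (row=1, col=5), facing South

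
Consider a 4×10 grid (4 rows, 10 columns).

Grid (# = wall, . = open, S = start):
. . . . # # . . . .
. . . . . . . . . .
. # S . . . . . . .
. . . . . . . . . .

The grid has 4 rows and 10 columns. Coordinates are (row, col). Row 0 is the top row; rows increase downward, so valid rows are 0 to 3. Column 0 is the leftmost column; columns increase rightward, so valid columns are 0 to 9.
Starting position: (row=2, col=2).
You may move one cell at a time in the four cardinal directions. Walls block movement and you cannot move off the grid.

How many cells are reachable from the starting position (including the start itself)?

Answer: Reachable cells: 37

Derivation:
BFS flood-fill from (row=2, col=2):
  Distance 0: (row=2, col=2)
  Distance 1: (row=1, col=2), (row=2, col=3), (row=3, col=2)
  Distance 2: (row=0, col=2), (row=1, col=1), (row=1, col=3), (row=2, col=4), (row=3, col=1), (row=3, col=3)
  Distance 3: (row=0, col=1), (row=0, col=3), (row=1, col=0), (row=1, col=4), (row=2, col=5), (row=3, col=0), (row=3, col=4)
  Distance 4: (row=0, col=0), (row=1, col=5), (row=2, col=0), (row=2, col=6), (row=3, col=5)
  Distance 5: (row=1, col=6), (row=2, col=7), (row=3, col=6)
  Distance 6: (row=0, col=6), (row=1, col=7), (row=2, col=8), (row=3, col=7)
  Distance 7: (row=0, col=7), (row=1, col=8), (row=2, col=9), (row=3, col=8)
  Distance 8: (row=0, col=8), (row=1, col=9), (row=3, col=9)
  Distance 9: (row=0, col=9)
Total reachable: 37 (grid has 37 open cells total)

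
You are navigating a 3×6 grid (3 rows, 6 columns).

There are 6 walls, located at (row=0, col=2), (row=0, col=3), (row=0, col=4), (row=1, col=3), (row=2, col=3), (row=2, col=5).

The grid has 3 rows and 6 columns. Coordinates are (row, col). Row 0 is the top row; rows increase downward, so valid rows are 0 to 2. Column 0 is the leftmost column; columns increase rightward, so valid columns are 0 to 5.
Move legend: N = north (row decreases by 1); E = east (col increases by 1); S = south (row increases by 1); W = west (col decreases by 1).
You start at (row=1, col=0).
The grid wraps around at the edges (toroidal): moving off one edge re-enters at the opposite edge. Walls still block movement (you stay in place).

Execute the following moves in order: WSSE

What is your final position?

Answer: Final position: (row=1, col=0)

Derivation:
Start: (row=1, col=0)
  W (west): (row=1, col=0) -> (row=1, col=5)
  S (south): blocked, stay at (row=1, col=5)
  S (south): blocked, stay at (row=1, col=5)
  E (east): (row=1, col=5) -> (row=1, col=0)
Final: (row=1, col=0)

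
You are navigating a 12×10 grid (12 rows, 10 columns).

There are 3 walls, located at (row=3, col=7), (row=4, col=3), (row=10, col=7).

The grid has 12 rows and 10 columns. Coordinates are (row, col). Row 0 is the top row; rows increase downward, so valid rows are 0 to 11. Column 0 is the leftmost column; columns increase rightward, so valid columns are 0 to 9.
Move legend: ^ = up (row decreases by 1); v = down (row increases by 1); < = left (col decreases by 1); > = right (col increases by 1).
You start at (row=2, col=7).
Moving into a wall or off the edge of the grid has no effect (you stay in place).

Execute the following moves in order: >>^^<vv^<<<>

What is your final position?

Answer: Final position: (row=1, col=6)

Derivation:
Start: (row=2, col=7)
  > (right): (row=2, col=7) -> (row=2, col=8)
  > (right): (row=2, col=8) -> (row=2, col=9)
  ^ (up): (row=2, col=9) -> (row=1, col=9)
  ^ (up): (row=1, col=9) -> (row=0, col=9)
  < (left): (row=0, col=9) -> (row=0, col=8)
  v (down): (row=0, col=8) -> (row=1, col=8)
  v (down): (row=1, col=8) -> (row=2, col=8)
  ^ (up): (row=2, col=8) -> (row=1, col=8)
  < (left): (row=1, col=8) -> (row=1, col=7)
  < (left): (row=1, col=7) -> (row=1, col=6)
  < (left): (row=1, col=6) -> (row=1, col=5)
  > (right): (row=1, col=5) -> (row=1, col=6)
Final: (row=1, col=6)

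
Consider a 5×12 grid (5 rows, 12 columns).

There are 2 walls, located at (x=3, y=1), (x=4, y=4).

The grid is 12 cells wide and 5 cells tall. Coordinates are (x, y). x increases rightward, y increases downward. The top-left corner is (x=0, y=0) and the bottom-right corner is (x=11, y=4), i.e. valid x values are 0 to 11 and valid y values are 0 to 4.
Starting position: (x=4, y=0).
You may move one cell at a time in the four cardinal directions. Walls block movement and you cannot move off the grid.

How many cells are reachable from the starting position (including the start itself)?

BFS flood-fill from (x=4, y=0):
  Distance 0: (x=4, y=0)
  Distance 1: (x=3, y=0), (x=5, y=0), (x=4, y=1)
  Distance 2: (x=2, y=0), (x=6, y=0), (x=5, y=1), (x=4, y=2)
  Distance 3: (x=1, y=0), (x=7, y=0), (x=2, y=1), (x=6, y=1), (x=3, y=2), (x=5, y=2), (x=4, y=3)
  Distance 4: (x=0, y=0), (x=8, y=0), (x=1, y=1), (x=7, y=1), (x=2, y=2), (x=6, y=2), (x=3, y=3), (x=5, y=3)
  Distance 5: (x=9, y=0), (x=0, y=1), (x=8, y=1), (x=1, y=2), (x=7, y=2), (x=2, y=3), (x=6, y=3), (x=3, y=4), (x=5, y=4)
  Distance 6: (x=10, y=0), (x=9, y=1), (x=0, y=2), (x=8, y=2), (x=1, y=3), (x=7, y=3), (x=2, y=4), (x=6, y=4)
  Distance 7: (x=11, y=0), (x=10, y=1), (x=9, y=2), (x=0, y=3), (x=8, y=3), (x=1, y=4), (x=7, y=4)
  Distance 8: (x=11, y=1), (x=10, y=2), (x=9, y=3), (x=0, y=4), (x=8, y=4)
  Distance 9: (x=11, y=2), (x=10, y=3), (x=9, y=4)
  Distance 10: (x=11, y=3), (x=10, y=4)
  Distance 11: (x=11, y=4)
Total reachable: 58 (grid has 58 open cells total)

Answer: Reachable cells: 58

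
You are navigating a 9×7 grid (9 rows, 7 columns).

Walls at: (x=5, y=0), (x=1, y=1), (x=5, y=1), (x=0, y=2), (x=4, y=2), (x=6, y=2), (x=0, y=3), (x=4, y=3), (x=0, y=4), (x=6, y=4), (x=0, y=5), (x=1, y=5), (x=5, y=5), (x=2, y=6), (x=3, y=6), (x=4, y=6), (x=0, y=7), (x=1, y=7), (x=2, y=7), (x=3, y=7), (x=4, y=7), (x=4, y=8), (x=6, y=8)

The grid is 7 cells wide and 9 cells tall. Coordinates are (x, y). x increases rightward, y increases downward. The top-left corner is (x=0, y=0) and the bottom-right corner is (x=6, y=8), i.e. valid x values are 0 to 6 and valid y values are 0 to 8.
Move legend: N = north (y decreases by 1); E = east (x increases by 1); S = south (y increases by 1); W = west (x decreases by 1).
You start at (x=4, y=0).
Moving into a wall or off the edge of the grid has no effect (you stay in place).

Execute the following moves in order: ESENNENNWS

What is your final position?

Start: (x=4, y=0)
  E (east): blocked, stay at (x=4, y=0)
  S (south): (x=4, y=0) -> (x=4, y=1)
  E (east): blocked, stay at (x=4, y=1)
  N (north): (x=4, y=1) -> (x=4, y=0)
  N (north): blocked, stay at (x=4, y=0)
  E (east): blocked, stay at (x=4, y=0)
  N (north): blocked, stay at (x=4, y=0)
  N (north): blocked, stay at (x=4, y=0)
  W (west): (x=4, y=0) -> (x=3, y=0)
  S (south): (x=3, y=0) -> (x=3, y=1)
Final: (x=3, y=1)

Answer: Final position: (x=3, y=1)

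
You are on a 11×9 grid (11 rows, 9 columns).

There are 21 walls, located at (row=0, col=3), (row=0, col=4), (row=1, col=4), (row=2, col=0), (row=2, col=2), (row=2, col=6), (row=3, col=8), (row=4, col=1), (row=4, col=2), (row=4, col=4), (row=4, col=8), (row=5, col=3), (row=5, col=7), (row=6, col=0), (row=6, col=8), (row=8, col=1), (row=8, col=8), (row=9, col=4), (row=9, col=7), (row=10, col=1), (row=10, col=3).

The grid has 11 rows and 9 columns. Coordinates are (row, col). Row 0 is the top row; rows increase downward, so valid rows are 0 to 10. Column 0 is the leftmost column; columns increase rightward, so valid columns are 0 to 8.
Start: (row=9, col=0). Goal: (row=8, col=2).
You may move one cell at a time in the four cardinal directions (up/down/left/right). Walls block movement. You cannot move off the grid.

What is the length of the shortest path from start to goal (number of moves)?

Answer: Shortest path length: 3

Derivation:
BFS from (row=9, col=0) until reaching (row=8, col=2):
  Distance 0: (row=9, col=0)
  Distance 1: (row=8, col=0), (row=9, col=1), (row=10, col=0)
  Distance 2: (row=7, col=0), (row=9, col=2)
  Distance 3: (row=7, col=1), (row=8, col=2), (row=9, col=3), (row=10, col=2)  <- goal reached here
One shortest path (3 moves): (row=9, col=0) -> (row=9, col=1) -> (row=9, col=2) -> (row=8, col=2)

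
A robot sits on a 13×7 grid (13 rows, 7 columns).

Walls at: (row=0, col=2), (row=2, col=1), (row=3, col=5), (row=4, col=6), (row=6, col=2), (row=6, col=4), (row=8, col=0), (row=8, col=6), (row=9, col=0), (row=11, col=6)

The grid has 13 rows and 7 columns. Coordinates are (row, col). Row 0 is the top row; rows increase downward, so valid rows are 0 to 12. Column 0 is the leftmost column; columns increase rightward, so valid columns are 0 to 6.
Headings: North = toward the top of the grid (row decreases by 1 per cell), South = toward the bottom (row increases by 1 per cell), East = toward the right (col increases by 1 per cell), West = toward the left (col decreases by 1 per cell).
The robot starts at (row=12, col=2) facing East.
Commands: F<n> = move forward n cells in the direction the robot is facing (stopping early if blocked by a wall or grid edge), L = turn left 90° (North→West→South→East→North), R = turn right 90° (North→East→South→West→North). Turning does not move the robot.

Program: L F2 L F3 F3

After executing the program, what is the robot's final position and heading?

Start: (row=12, col=2), facing East
  L: turn left, now facing North
  F2: move forward 2, now at (row=10, col=2)
  L: turn left, now facing West
  F3: move forward 2/3 (blocked), now at (row=10, col=0)
  F3: move forward 0/3 (blocked), now at (row=10, col=0)
Final: (row=10, col=0), facing West

Answer: Final position: (row=10, col=0), facing West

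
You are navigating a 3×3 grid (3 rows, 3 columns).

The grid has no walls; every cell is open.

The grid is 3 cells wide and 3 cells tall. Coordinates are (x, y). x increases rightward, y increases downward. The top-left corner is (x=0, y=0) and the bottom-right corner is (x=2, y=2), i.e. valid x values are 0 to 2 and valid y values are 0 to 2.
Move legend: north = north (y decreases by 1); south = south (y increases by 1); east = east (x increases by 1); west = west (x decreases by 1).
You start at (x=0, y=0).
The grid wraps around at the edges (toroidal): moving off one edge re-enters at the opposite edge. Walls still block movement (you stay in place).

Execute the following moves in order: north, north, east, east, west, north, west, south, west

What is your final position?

Start: (x=0, y=0)
  north (north): (x=0, y=0) -> (x=0, y=2)
  north (north): (x=0, y=2) -> (x=0, y=1)
  east (east): (x=0, y=1) -> (x=1, y=1)
  east (east): (x=1, y=1) -> (x=2, y=1)
  west (west): (x=2, y=1) -> (x=1, y=1)
  north (north): (x=1, y=1) -> (x=1, y=0)
  west (west): (x=1, y=0) -> (x=0, y=0)
  south (south): (x=0, y=0) -> (x=0, y=1)
  west (west): (x=0, y=1) -> (x=2, y=1)
Final: (x=2, y=1)

Answer: Final position: (x=2, y=1)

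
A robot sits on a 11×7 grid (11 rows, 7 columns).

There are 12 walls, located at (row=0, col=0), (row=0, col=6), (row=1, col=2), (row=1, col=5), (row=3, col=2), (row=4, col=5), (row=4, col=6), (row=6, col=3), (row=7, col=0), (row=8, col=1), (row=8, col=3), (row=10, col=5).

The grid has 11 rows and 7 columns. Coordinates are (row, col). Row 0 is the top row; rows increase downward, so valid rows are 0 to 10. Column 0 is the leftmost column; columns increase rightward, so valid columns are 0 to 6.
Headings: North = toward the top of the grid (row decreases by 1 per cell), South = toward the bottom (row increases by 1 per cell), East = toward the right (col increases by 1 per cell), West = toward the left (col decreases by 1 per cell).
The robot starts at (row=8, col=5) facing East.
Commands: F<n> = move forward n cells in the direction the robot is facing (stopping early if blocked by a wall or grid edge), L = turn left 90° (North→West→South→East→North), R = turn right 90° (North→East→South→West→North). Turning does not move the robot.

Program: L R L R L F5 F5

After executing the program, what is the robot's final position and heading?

Start: (row=8, col=5), facing East
  L: turn left, now facing North
  R: turn right, now facing East
  L: turn left, now facing North
  R: turn right, now facing East
  L: turn left, now facing North
  F5: move forward 3/5 (blocked), now at (row=5, col=5)
  F5: move forward 0/5 (blocked), now at (row=5, col=5)
Final: (row=5, col=5), facing North

Answer: Final position: (row=5, col=5), facing North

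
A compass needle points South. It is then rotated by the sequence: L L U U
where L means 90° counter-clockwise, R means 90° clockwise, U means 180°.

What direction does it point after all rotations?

Start: South
  L (left (90° counter-clockwise)) -> East
  L (left (90° counter-clockwise)) -> North
  U (U-turn (180°)) -> South
  U (U-turn (180°)) -> North
Final: North

Answer: Final heading: North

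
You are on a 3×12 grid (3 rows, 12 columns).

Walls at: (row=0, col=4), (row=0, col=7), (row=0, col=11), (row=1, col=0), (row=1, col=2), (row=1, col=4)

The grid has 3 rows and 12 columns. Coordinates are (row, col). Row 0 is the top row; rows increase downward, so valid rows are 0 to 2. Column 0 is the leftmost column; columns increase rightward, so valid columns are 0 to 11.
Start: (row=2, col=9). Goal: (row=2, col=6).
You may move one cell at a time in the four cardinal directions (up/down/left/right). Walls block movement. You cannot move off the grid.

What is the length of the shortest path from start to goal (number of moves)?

Answer: Shortest path length: 3

Derivation:
BFS from (row=2, col=9) until reaching (row=2, col=6):
  Distance 0: (row=2, col=9)
  Distance 1: (row=1, col=9), (row=2, col=8), (row=2, col=10)
  Distance 2: (row=0, col=9), (row=1, col=8), (row=1, col=10), (row=2, col=7), (row=2, col=11)
  Distance 3: (row=0, col=8), (row=0, col=10), (row=1, col=7), (row=1, col=11), (row=2, col=6)  <- goal reached here
One shortest path (3 moves): (row=2, col=9) -> (row=2, col=8) -> (row=2, col=7) -> (row=2, col=6)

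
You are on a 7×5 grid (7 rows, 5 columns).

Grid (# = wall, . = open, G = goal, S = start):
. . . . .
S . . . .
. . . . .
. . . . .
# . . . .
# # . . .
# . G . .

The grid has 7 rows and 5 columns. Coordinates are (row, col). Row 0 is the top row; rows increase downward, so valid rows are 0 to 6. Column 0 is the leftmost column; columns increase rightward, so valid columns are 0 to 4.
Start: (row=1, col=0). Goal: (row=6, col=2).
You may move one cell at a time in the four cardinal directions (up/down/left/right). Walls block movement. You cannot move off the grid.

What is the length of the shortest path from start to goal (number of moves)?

Answer: Shortest path length: 7

Derivation:
BFS from (row=1, col=0) until reaching (row=6, col=2):
  Distance 0: (row=1, col=0)
  Distance 1: (row=0, col=0), (row=1, col=1), (row=2, col=0)
  Distance 2: (row=0, col=1), (row=1, col=2), (row=2, col=1), (row=3, col=0)
  Distance 3: (row=0, col=2), (row=1, col=3), (row=2, col=2), (row=3, col=1)
  Distance 4: (row=0, col=3), (row=1, col=4), (row=2, col=3), (row=3, col=2), (row=4, col=1)
  Distance 5: (row=0, col=4), (row=2, col=4), (row=3, col=3), (row=4, col=2)
  Distance 6: (row=3, col=4), (row=4, col=3), (row=5, col=2)
  Distance 7: (row=4, col=4), (row=5, col=3), (row=6, col=2)  <- goal reached here
One shortest path (7 moves): (row=1, col=0) -> (row=1, col=1) -> (row=1, col=2) -> (row=2, col=2) -> (row=3, col=2) -> (row=4, col=2) -> (row=5, col=2) -> (row=6, col=2)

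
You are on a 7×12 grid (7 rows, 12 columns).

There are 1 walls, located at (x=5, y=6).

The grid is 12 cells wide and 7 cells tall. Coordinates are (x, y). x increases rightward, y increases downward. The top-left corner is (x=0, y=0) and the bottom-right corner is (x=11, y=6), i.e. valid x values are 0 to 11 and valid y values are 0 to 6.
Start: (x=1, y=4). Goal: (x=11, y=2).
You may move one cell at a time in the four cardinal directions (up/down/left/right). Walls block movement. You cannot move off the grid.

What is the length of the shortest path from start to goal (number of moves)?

BFS from (x=1, y=4) until reaching (x=11, y=2):
  Distance 0: (x=1, y=4)
  Distance 1: (x=1, y=3), (x=0, y=4), (x=2, y=4), (x=1, y=5)
  Distance 2: (x=1, y=2), (x=0, y=3), (x=2, y=3), (x=3, y=4), (x=0, y=5), (x=2, y=5), (x=1, y=6)
  Distance 3: (x=1, y=1), (x=0, y=2), (x=2, y=2), (x=3, y=3), (x=4, y=4), (x=3, y=5), (x=0, y=6), (x=2, y=6)
  Distance 4: (x=1, y=0), (x=0, y=1), (x=2, y=1), (x=3, y=2), (x=4, y=3), (x=5, y=4), (x=4, y=5), (x=3, y=6)
  Distance 5: (x=0, y=0), (x=2, y=0), (x=3, y=1), (x=4, y=2), (x=5, y=3), (x=6, y=4), (x=5, y=5), (x=4, y=6)
  Distance 6: (x=3, y=0), (x=4, y=1), (x=5, y=2), (x=6, y=3), (x=7, y=4), (x=6, y=5)
  Distance 7: (x=4, y=0), (x=5, y=1), (x=6, y=2), (x=7, y=3), (x=8, y=4), (x=7, y=5), (x=6, y=6)
  Distance 8: (x=5, y=0), (x=6, y=1), (x=7, y=2), (x=8, y=3), (x=9, y=4), (x=8, y=5), (x=7, y=6)
  Distance 9: (x=6, y=0), (x=7, y=1), (x=8, y=2), (x=9, y=3), (x=10, y=4), (x=9, y=5), (x=8, y=6)
  Distance 10: (x=7, y=0), (x=8, y=1), (x=9, y=2), (x=10, y=3), (x=11, y=4), (x=10, y=5), (x=9, y=6)
  Distance 11: (x=8, y=0), (x=9, y=1), (x=10, y=2), (x=11, y=3), (x=11, y=5), (x=10, y=6)
  Distance 12: (x=9, y=0), (x=10, y=1), (x=11, y=2), (x=11, y=6)  <- goal reached here
One shortest path (12 moves): (x=1, y=4) -> (x=2, y=4) -> (x=3, y=4) -> (x=4, y=4) -> (x=5, y=4) -> (x=6, y=4) -> (x=7, y=4) -> (x=8, y=4) -> (x=9, y=4) -> (x=10, y=4) -> (x=11, y=4) -> (x=11, y=3) -> (x=11, y=2)

Answer: Shortest path length: 12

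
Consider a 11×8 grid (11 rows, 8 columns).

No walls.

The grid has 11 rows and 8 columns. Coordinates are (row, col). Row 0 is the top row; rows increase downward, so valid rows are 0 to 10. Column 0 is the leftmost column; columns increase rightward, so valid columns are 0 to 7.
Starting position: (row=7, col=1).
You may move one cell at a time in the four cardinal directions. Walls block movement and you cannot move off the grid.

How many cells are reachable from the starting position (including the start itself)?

Answer: Reachable cells: 88

Derivation:
BFS flood-fill from (row=7, col=1):
  Distance 0: (row=7, col=1)
  Distance 1: (row=6, col=1), (row=7, col=0), (row=7, col=2), (row=8, col=1)
  Distance 2: (row=5, col=1), (row=6, col=0), (row=6, col=2), (row=7, col=3), (row=8, col=0), (row=8, col=2), (row=9, col=1)
  Distance 3: (row=4, col=1), (row=5, col=0), (row=5, col=2), (row=6, col=3), (row=7, col=4), (row=8, col=3), (row=9, col=0), (row=9, col=2), (row=10, col=1)
  Distance 4: (row=3, col=1), (row=4, col=0), (row=4, col=2), (row=5, col=3), (row=6, col=4), (row=7, col=5), (row=8, col=4), (row=9, col=3), (row=10, col=0), (row=10, col=2)
  Distance 5: (row=2, col=1), (row=3, col=0), (row=3, col=2), (row=4, col=3), (row=5, col=4), (row=6, col=5), (row=7, col=6), (row=8, col=5), (row=9, col=4), (row=10, col=3)
  Distance 6: (row=1, col=1), (row=2, col=0), (row=2, col=2), (row=3, col=3), (row=4, col=4), (row=5, col=5), (row=6, col=6), (row=7, col=7), (row=8, col=6), (row=9, col=5), (row=10, col=4)
  Distance 7: (row=0, col=1), (row=1, col=0), (row=1, col=2), (row=2, col=3), (row=3, col=4), (row=4, col=5), (row=5, col=6), (row=6, col=7), (row=8, col=7), (row=9, col=6), (row=10, col=5)
  Distance 8: (row=0, col=0), (row=0, col=2), (row=1, col=3), (row=2, col=4), (row=3, col=5), (row=4, col=6), (row=5, col=7), (row=9, col=7), (row=10, col=6)
  Distance 9: (row=0, col=3), (row=1, col=4), (row=2, col=5), (row=3, col=6), (row=4, col=7), (row=10, col=7)
  Distance 10: (row=0, col=4), (row=1, col=5), (row=2, col=6), (row=3, col=7)
  Distance 11: (row=0, col=5), (row=1, col=6), (row=2, col=7)
  Distance 12: (row=0, col=6), (row=1, col=7)
  Distance 13: (row=0, col=7)
Total reachable: 88 (grid has 88 open cells total)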